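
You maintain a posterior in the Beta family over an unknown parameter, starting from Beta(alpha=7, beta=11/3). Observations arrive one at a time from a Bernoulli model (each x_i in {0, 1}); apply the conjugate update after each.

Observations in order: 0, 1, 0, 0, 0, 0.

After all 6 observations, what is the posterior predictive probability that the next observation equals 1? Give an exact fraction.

obs 1: x=0 → posterior Beta(7, 14/3)
obs 2: x=1 → posterior Beta(8, 14/3)
obs 3: x=0 → posterior Beta(8, 17/3)
obs 4: x=0 → posterior Beta(8, 20/3)
obs 5: x=0 → posterior Beta(8, 23/3)
obs 6: x=0 → posterior Beta(8, 26/3)

12/25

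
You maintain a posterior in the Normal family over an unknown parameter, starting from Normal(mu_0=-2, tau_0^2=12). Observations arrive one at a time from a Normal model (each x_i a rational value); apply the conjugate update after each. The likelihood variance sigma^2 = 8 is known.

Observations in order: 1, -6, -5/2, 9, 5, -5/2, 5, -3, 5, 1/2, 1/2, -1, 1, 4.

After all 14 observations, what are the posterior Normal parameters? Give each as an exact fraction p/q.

obs 1: x=1 → posterior Normal(-1/5, 24/5)
obs 2: x=-6 → posterior Normal(-19/8, 3)
obs 3: x=-5/2 → posterior Normal(-53/22, 24/11)
obs 4: x=9 → posterior Normal(1/28, 12/7)
obs 5: x=5 → posterior Normal(31/34, 24/17)
obs 6: x=-5/2 → posterior Normal(2/5, 6/5)
obs 7: x=5 → posterior Normal(1, 24/23)
obs 8: x=-3 → posterior Normal(7/13, 12/13)
obs 9: x=5 → posterior Normal(1, 24/29)
obs 10: x=1/2 → posterior Normal(61/64, 3/4)
obs 11: x=1/2 → posterior Normal(32/35, 24/35)
obs 12: x=-1 → posterior Normal(29/38, 12/19)
obs 13: x=1 → posterior Normal(32/41, 24/41)
obs 14: x=4 → posterior Normal(1, 6/11)

mu_0=1, tau_0^2=6/11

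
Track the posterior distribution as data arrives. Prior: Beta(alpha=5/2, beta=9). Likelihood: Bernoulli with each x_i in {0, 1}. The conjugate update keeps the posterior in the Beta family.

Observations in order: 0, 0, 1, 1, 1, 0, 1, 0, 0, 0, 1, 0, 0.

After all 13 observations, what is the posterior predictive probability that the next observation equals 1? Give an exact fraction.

15/49

obs 1: x=0 → posterior Beta(5/2, 10)
obs 2: x=0 → posterior Beta(5/2, 11)
obs 3: x=1 → posterior Beta(7/2, 11)
obs 4: x=1 → posterior Beta(9/2, 11)
obs 5: x=1 → posterior Beta(11/2, 11)
obs 6: x=0 → posterior Beta(11/2, 12)
obs 7: x=1 → posterior Beta(13/2, 12)
obs 8: x=0 → posterior Beta(13/2, 13)
obs 9: x=0 → posterior Beta(13/2, 14)
obs 10: x=0 → posterior Beta(13/2, 15)
obs 11: x=1 → posterior Beta(15/2, 15)
obs 12: x=0 → posterior Beta(15/2, 16)
obs 13: x=0 → posterior Beta(15/2, 17)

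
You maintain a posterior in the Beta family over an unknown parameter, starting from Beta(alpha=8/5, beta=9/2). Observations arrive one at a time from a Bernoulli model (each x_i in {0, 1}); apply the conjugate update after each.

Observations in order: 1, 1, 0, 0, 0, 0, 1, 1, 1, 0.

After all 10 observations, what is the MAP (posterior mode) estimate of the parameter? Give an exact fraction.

56/141

obs 1: x=1 → posterior Beta(13/5, 9/2)
obs 2: x=1 → posterior Beta(18/5, 9/2)
obs 3: x=0 → posterior Beta(18/5, 11/2)
obs 4: x=0 → posterior Beta(18/5, 13/2)
obs 5: x=0 → posterior Beta(18/5, 15/2)
obs 6: x=0 → posterior Beta(18/5, 17/2)
obs 7: x=1 → posterior Beta(23/5, 17/2)
obs 8: x=1 → posterior Beta(28/5, 17/2)
obs 9: x=1 → posterior Beta(33/5, 17/2)
obs 10: x=0 → posterior Beta(33/5, 19/2)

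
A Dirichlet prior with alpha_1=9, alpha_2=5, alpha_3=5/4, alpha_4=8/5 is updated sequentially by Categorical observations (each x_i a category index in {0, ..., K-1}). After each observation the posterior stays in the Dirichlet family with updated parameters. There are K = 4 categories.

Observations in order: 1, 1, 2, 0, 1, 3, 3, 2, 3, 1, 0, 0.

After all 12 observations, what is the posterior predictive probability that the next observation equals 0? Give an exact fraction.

obs 1: x=1 → posterior Dirichlet(9, 6, 5/4, 8/5)
obs 2: x=1 → posterior Dirichlet(9, 7, 5/4, 8/5)
obs 3: x=2 → posterior Dirichlet(9, 7, 9/4, 8/5)
obs 4: x=0 → posterior Dirichlet(10, 7, 9/4, 8/5)
obs 5: x=1 → posterior Dirichlet(10, 8, 9/4, 8/5)
obs 6: x=3 → posterior Dirichlet(10, 8, 9/4, 13/5)
obs 7: x=3 → posterior Dirichlet(10, 8, 9/4, 18/5)
obs 8: x=2 → posterior Dirichlet(10, 8, 13/4, 18/5)
obs 9: x=3 → posterior Dirichlet(10, 8, 13/4, 23/5)
obs 10: x=1 → posterior Dirichlet(10, 9, 13/4, 23/5)
obs 11: x=0 → posterior Dirichlet(11, 9, 13/4, 23/5)
obs 12: x=0 → posterior Dirichlet(12, 9, 13/4, 23/5)

240/577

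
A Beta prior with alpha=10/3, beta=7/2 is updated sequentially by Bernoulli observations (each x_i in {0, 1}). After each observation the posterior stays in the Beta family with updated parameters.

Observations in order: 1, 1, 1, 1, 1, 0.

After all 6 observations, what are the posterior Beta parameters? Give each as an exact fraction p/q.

alpha=25/3, beta=9/2

obs 1: x=1 → posterior Beta(13/3, 7/2)
obs 2: x=1 → posterior Beta(16/3, 7/2)
obs 3: x=1 → posterior Beta(19/3, 7/2)
obs 4: x=1 → posterior Beta(22/3, 7/2)
obs 5: x=1 → posterior Beta(25/3, 7/2)
obs 6: x=0 → posterior Beta(25/3, 9/2)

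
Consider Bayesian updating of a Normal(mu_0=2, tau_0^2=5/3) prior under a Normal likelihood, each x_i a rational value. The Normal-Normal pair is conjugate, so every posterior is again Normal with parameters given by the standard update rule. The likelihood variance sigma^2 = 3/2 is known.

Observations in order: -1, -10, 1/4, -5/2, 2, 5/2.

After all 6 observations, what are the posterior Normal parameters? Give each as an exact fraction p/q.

mu_0=-139/138, tau_0^2=5/23

obs 1: x=-1 → posterior Normal(8/19, 15/19)
obs 2: x=-10 → posterior Normal(-92/29, 15/29)
obs 3: x=1/4 → posterior Normal(-179/78, 5/13)
obs 4: x=-5/2 → posterior Normal(-229/98, 15/49)
obs 5: x=2 → posterior Normal(-189/118, 15/59)
obs 6: x=5/2 → posterior Normal(-139/138, 5/23)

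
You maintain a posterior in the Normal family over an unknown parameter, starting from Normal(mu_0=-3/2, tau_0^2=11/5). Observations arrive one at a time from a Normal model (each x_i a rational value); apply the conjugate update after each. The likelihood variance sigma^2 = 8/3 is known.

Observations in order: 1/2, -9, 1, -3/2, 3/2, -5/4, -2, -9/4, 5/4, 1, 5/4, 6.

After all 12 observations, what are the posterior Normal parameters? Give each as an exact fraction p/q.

obs 1: x=1/2 → posterior Normal(-87/146, 88/73)
obs 2: x=-9 → posterior Normal(-681/212, 44/53)
obs 3: x=1 → posterior Normal(-615/278, 88/139)
obs 4: x=-3/2 → posterior Normal(-357/172, 22/43)
obs 5: x=3/2 → posterior Normal(-3/2, 88/205)
obs 6: x=-5/4 → posterior Normal(-1395/952, 44/119)
obs 7: x=-2 → posterior Normal(-1659/1084, 88/271)
obs 8: x=-9/4 → posterior Normal(-489/304, 11/38)
obs 9: x=5/4 → posterior Normal(-1791/1348, 88/337)
obs 10: x=1 → posterior Normal(-1659/1480, 44/185)
obs 11: x=5/4 → posterior Normal(-747/806, 88/403)
obs 12: x=6 → posterior Normal(-351/872, 22/109)

mu_0=-351/872, tau_0^2=22/109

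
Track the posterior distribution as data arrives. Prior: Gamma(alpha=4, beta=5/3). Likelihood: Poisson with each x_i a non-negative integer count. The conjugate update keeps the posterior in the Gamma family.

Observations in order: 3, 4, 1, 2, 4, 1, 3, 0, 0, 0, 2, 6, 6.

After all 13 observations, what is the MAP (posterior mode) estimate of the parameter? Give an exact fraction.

obs 1: x=3 → posterior Gamma(7, 8/3)
obs 2: x=4 → posterior Gamma(11, 11/3)
obs 3: x=1 → posterior Gamma(12, 14/3)
obs 4: x=2 → posterior Gamma(14, 17/3)
obs 5: x=4 → posterior Gamma(18, 20/3)
obs 6: x=1 → posterior Gamma(19, 23/3)
obs 7: x=3 → posterior Gamma(22, 26/3)
obs 8: x=0 → posterior Gamma(22, 29/3)
obs 9: x=0 → posterior Gamma(22, 32/3)
obs 10: x=0 → posterior Gamma(22, 35/3)
obs 11: x=2 → posterior Gamma(24, 38/3)
obs 12: x=6 → posterior Gamma(30, 41/3)
obs 13: x=6 → posterior Gamma(36, 44/3)

105/44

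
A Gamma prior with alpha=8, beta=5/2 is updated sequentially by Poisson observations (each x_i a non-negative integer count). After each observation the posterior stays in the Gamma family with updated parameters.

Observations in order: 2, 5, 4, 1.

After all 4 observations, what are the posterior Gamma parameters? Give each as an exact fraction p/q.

alpha=20, beta=13/2

obs 1: x=2 → posterior Gamma(10, 7/2)
obs 2: x=5 → posterior Gamma(15, 9/2)
obs 3: x=4 → posterior Gamma(19, 11/2)
obs 4: x=1 → posterior Gamma(20, 13/2)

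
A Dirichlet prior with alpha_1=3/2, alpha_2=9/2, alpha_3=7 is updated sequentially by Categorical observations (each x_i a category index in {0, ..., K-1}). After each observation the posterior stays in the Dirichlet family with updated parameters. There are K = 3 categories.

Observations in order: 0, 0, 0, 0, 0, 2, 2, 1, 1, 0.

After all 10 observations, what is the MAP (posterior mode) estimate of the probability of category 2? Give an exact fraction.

2/5

obs 1: x=0 → posterior Dirichlet(5/2, 9/2, 7)
obs 2: x=0 → posterior Dirichlet(7/2, 9/2, 7)
obs 3: x=0 → posterior Dirichlet(9/2, 9/2, 7)
obs 4: x=0 → posterior Dirichlet(11/2, 9/2, 7)
obs 5: x=0 → posterior Dirichlet(13/2, 9/2, 7)
obs 6: x=2 → posterior Dirichlet(13/2, 9/2, 8)
obs 7: x=2 → posterior Dirichlet(13/2, 9/2, 9)
obs 8: x=1 → posterior Dirichlet(13/2, 11/2, 9)
obs 9: x=1 → posterior Dirichlet(13/2, 13/2, 9)
obs 10: x=0 → posterior Dirichlet(15/2, 13/2, 9)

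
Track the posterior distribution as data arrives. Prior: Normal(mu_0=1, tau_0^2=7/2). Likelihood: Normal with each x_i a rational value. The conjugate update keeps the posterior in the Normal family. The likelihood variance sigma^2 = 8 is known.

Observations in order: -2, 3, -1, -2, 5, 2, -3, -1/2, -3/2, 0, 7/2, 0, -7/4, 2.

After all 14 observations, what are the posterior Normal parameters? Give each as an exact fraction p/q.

obs 1: x=-2 → posterior Normal(2/23, 56/23)
obs 2: x=3 → posterior Normal(23/30, 28/15)
obs 3: x=-1 → posterior Normal(16/37, 56/37)
obs 4: x=-2 → posterior Normal(1/22, 14/11)
obs 5: x=5 → posterior Normal(37/51, 56/51)
obs 6: x=2 → posterior Normal(51/58, 28/29)
obs 7: x=-3 → posterior Normal(6/13, 56/65)
obs 8: x=-1/2 → posterior Normal(53/144, 7/9)
obs 9: x=-3/2 → posterior Normal(16/79, 56/79)
obs 10: x=0 → posterior Normal(8/43, 28/43)
obs 11: x=7/2 → posterior Normal(27/62, 56/93)
obs 12: x=0 → posterior Normal(81/200, 14/25)
obs 13: x=-7/4 → posterior Normal(113/428, 56/107)
obs 14: x=2 → posterior Normal(169/456, 28/57)

mu_0=169/456, tau_0^2=28/57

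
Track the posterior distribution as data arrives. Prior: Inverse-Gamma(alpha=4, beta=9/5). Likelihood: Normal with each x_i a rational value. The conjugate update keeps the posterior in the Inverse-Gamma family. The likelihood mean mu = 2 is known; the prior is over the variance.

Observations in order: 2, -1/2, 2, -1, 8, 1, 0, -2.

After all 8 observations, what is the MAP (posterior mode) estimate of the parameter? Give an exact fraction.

obs 1: x=2 → posterior Inverse-Gamma(9/2, 9/5)
obs 2: x=-1/2 → posterior Inverse-Gamma(5, 197/40)
obs 3: x=2 → posterior Inverse-Gamma(11/2, 197/40)
obs 4: x=-1 → posterior Inverse-Gamma(6, 377/40)
obs 5: x=8 → posterior Inverse-Gamma(13/2, 1097/40)
obs 6: x=1 → posterior Inverse-Gamma(7, 1117/40)
obs 7: x=0 → posterior Inverse-Gamma(15/2, 1197/40)
obs 8: x=-2 → posterior Inverse-Gamma(8, 1517/40)

1517/360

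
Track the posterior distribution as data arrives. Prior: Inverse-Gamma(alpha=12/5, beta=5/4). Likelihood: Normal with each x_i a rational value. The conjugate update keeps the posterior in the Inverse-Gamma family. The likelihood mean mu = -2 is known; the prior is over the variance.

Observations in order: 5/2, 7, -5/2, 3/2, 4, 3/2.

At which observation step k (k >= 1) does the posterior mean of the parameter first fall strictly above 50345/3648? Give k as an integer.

k = 2

obs 1: x=5/2 → posterior Inverse-Gamma(29/10, 91/8)
obs 2: x=7 → posterior Inverse-Gamma(17/5, 415/8)
obs 3: x=-5/2 → posterior Inverse-Gamma(39/10, 52)
obs 4: x=3/2 → posterior Inverse-Gamma(22/5, 465/8)
obs 5: x=4 → posterior Inverse-Gamma(49/10, 609/8)
obs 6: x=3/2 → posterior Inverse-Gamma(27/5, 329/4)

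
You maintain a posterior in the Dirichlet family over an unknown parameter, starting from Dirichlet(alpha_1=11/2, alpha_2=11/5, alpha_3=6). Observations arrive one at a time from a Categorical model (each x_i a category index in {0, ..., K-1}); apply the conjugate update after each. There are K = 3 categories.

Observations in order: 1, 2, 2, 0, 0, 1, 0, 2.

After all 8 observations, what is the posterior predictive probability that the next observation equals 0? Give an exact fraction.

85/217

obs 1: x=1 → posterior Dirichlet(11/2, 16/5, 6)
obs 2: x=2 → posterior Dirichlet(11/2, 16/5, 7)
obs 3: x=2 → posterior Dirichlet(11/2, 16/5, 8)
obs 4: x=0 → posterior Dirichlet(13/2, 16/5, 8)
obs 5: x=0 → posterior Dirichlet(15/2, 16/5, 8)
obs 6: x=1 → posterior Dirichlet(15/2, 21/5, 8)
obs 7: x=0 → posterior Dirichlet(17/2, 21/5, 8)
obs 8: x=2 → posterior Dirichlet(17/2, 21/5, 9)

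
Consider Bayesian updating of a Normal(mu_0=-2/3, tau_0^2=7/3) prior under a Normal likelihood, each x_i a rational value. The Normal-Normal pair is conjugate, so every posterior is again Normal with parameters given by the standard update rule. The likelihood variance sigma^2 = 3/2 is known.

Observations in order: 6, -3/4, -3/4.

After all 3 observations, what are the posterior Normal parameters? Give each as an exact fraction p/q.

mu_0=19/17, tau_0^2=7/17

obs 1: x=6 → posterior Normal(78/23, 21/23)
obs 2: x=-3/4 → posterior Normal(135/74, 21/37)
obs 3: x=-3/4 → posterior Normal(19/17, 7/17)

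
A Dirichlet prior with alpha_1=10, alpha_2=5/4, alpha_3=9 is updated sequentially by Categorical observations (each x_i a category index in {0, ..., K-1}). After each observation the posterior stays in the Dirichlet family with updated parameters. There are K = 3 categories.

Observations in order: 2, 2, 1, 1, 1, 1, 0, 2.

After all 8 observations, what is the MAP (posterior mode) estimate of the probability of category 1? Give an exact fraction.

17/101

obs 1: x=2 → posterior Dirichlet(10, 5/4, 10)
obs 2: x=2 → posterior Dirichlet(10, 5/4, 11)
obs 3: x=1 → posterior Dirichlet(10, 9/4, 11)
obs 4: x=1 → posterior Dirichlet(10, 13/4, 11)
obs 5: x=1 → posterior Dirichlet(10, 17/4, 11)
obs 6: x=1 → posterior Dirichlet(10, 21/4, 11)
obs 7: x=0 → posterior Dirichlet(11, 21/4, 11)
obs 8: x=2 → posterior Dirichlet(11, 21/4, 12)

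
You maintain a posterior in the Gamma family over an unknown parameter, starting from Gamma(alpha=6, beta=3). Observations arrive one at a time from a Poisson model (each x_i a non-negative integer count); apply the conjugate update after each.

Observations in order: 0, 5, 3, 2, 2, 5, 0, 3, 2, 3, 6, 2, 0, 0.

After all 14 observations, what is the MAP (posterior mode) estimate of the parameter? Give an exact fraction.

38/17

obs 1: x=0 → posterior Gamma(6, 4)
obs 2: x=5 → posterior Gamma(11, 5)
obs 3: x=3 → posterior Gamma(14, 6)
obs 4: x=2 → posterior Gamma(16, 7)
obs 5: x=2 → posterior Gamma(18, 8)
obs 6: x=5 → posterior Gamma(23, 9)
obs 7: x=0 → posterior Gamma(23, 10)
obs 8: x=3 → posterior Gamma(26, 11)
obs 9: x=2 → posterior Gamma(28, 12)
obs 10: x=3 → posterior Gamma(31, 13)
obs 11: x=6 → posterior Gamma(37, 14)
obs 12: x=2 → posterior Gamma(39, 15)
obs 13: x=0 → posterior Gamma(39, 16)
obs 14: x=0 → posterior Gamma(39, 17)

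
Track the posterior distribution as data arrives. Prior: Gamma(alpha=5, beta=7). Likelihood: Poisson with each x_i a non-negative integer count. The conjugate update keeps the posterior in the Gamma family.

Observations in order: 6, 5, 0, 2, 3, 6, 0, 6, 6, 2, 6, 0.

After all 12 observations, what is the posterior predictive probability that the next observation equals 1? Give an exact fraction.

obs 1: x=6 → posterior Gamma(11, 8)
obs 2: x=5 → posterior Gamma(16, 9)
obs 3: x=0 → posterior Gamma(16, 10)
obs 4: x=2 → posterior Gamma(18, 11)
obs 5: x=3 → posterior Gamma(21, 12)
obs 6: x=6 → posterior Gamma(27, 13)
obs 7: x=0 → posterior Gamma(27, 14)
obs 8: x=6 → posterior Gamma(33, 15)
obs 9: x=6 → posterior Gamma(39, 16)
obs 10: x=2 → posterior Gamma(41, 17)
obs 11: x=6 → posterior Gamma(47, 18)
obs 12: x=0 → posterior Gamma(47, 19)

59363172522449315942888146294173345094960625940212545453361333/281474976710656000000000000000000000000000000000000000000000000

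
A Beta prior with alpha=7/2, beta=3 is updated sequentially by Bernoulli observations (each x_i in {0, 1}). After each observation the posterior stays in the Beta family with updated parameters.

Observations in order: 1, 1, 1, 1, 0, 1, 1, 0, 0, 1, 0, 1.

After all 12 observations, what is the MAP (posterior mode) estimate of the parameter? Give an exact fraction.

obs 1: x=1 → posterior Beta(9/2, 3)
obs 2: x=1 → posterior Beta(11/2, 3)
obs 3: x=1 → posterior Beta(13/2, 3)
obs 4: x=1 → posterior Beta(15/2, 3)
obs 5: x=0 → posterior Beta(15/2, 4)
obs 6: x=1 → posterior Beta(17/2, 4)
obs 7: x=1 → posterior Beta(19/2, 4)
obs 8: x=0 → posterior Beta(19/2, 5)
obs 9: x=0 → posterior Beta(19/2, 6)
obs 10: x=1 → posterior Beta(21/2, 6)
obs 11: x=0 → posterior Beta(21/2, 7)
obs 12: x=1 → posterior Beta(23/2, 7)

7/11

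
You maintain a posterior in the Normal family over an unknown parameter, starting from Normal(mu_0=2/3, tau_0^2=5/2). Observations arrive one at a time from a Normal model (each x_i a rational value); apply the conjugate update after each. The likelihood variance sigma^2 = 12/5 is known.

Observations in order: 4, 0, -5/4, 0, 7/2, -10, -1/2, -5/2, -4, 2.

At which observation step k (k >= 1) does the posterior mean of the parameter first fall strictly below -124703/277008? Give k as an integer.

obs 1: x=4 → posterior Normal(116/49, 60/49)
obs 2: x=0 → posterior Normal(58/37, 30/37)
obs 3: x=-5/4 → posterior Normal(113/132, 20/33)
obs 4: x=0 → posterior Normal(339/496, 15/31)
obs 5: x=7/2 → posterior Normal(689/596, 60/149)
obs 6: x=-10 → posterior Normal(-311/696, 10/29)
obs 7: x=-1/2 → posterior Normal(-361/796, 60/199)
obs 8: x=-5/2 → posterior Normal(-611/896, 15/56)
obs 9: x=-4 → posterior Normal(-337/332, 20/83)
obs 10: x=2 → posterior Normal(-811/1096, 30/137)

k = 7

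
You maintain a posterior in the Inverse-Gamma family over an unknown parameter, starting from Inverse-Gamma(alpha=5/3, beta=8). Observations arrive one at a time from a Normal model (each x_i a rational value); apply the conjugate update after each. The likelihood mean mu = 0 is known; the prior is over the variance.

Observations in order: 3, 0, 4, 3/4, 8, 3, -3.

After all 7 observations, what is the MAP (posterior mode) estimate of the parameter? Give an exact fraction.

5931/592

obs 1: x=3 → posterior Inverse-Gamma(13/6, 25/2)
obs 2: x=0 → posterior Inverse-Gamma(8/3, 25/2)
obs 3: x=4 → posterior Inverse-Gamma(19/6, 41/2)
obs 4: x=3/4 → posterior Inverse-Gamma(11/3, 665/32)
obs 5: x=8 → posterior Inverse-Gamma(25/6, 1689/32)
obs 6: x=3 → posterior Inverse-Gamma(14/3, 1833/32)
obs 7: x=-3 → posterior Inverse-Gamma(31/6, 1977/32)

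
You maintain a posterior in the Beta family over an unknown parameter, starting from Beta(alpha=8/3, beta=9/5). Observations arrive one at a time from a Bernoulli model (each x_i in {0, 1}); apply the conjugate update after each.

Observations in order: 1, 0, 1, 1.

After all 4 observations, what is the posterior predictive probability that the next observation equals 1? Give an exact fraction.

85/127

obs 1: x=1 → posterior Beta(11/3, 9/5)
obs 2: x=0 → posterior Beta(11/3, 14/5)
obs 3: x=1 → posterior Beta(14/3, 14/5)
obs 4: x=1 → posterior Beta(17/3, 14/5)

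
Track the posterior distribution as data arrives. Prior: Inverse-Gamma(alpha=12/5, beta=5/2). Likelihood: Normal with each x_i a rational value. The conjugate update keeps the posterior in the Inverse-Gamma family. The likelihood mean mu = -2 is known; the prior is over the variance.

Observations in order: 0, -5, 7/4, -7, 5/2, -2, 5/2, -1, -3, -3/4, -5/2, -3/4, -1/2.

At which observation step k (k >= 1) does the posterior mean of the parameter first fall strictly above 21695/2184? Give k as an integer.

k = 7

obs 1: x=0 → posterior Inverse-Gamma(29/10, 9/2)
obs 2: x=-5 → posterior Inverse-Gamma(17/5, 9)
obs 3: x=7/4 → posterior Inverse-Gamma(39/10, 513/32)
obs 4: x=-7 → posterior Inverse-Gamma(22/5, 913/32)
obs 5: x=5/2 → posterior Inverse-Gamma(49/10, 1237/32)
obs 6: x=-2 → posterior Inverse-Gamma(27/5, 1237/32)
obs 7: x=5/2 → posterior Inverse-Gamma(59/10, 1561/32)
obs 8: x=-1 → posterior Inverse-Gamma(32/5, 1577/32)
obs 9: x=-3 → posterior Inverse-Gamma(69/10, 1593/32)
obs 10: x=-3/4 → posterior Inverse-Gamma(37/5, 809/16)
obs 11: x=-5/2 → posterior Inverse-Gamma(79/10, 811/16)
obs 12: x=-3/4 → posterior Inverse-Gamma(42/5, 1647/32)
obs 13: x=-1/2 → posterior Inverse-Gamma(89/10, 1683/32)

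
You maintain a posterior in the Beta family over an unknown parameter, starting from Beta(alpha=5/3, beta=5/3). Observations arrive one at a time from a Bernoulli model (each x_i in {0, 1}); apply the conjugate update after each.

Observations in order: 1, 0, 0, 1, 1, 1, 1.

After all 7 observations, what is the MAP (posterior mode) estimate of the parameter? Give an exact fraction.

obs 1: x=1 → posterior Beta(8/3, 5/3)
obs 2: x=0 → posterior Beta(8/3, 8/3)
obs 3: x=0 → posterior Beta(8/3, 11/3)
obs 4: x=1 → posterior Beta(11/3, 11/3)
obs 5: x=1 → posterior Beta(14/3, 11/3)
obs 6: x=1 → posterior Beta(17/3, 11/3)
obs 7: x=1 → posterior Beta(20/3, 11/3)

17/25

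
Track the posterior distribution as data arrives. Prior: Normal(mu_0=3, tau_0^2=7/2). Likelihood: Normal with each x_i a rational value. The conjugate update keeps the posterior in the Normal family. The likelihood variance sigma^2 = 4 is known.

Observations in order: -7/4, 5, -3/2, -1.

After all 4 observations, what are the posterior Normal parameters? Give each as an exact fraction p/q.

mu_0=13/16, tau_0^2=7/9

obs 1: x=-7/4 → posterior Normal(47/60, 28/15)
obs 2: x=5 → posterior Normal(17/8, 14/11)
obs 3: x=-3/2 → posterior Normal(5/4, 28/29)
obs 4: x=-1 → posterior Normal(13/16, 7/9)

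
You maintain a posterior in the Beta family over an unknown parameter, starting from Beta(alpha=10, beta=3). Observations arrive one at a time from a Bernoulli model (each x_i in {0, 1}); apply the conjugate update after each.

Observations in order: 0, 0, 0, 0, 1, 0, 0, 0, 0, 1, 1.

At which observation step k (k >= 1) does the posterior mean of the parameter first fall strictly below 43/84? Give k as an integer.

obs 1: x=0 → posterior Beta(10, 4)
obs 2: x=0 → posterior Beta(10, 5)
obs 3: x=0 → posterior Beta(10, 6)
obs 4: x=0 → posterior Beta(10, 7)
obs 5: x=1 → posterior Beta(11, 7)
obs 6: x=0 → posterior Beta(11, 8)
obs 7: x=0 → posterior Beta(11, 9)
obs 8: x=0 → posterior Beta(11, 10)
obs 9: x=0 → posterior Beta(11, 11)
obs 10: x=1 → posterior Beta(12, 11)
obs 11: x=1 → posterior Beta(13, 11)

k = 9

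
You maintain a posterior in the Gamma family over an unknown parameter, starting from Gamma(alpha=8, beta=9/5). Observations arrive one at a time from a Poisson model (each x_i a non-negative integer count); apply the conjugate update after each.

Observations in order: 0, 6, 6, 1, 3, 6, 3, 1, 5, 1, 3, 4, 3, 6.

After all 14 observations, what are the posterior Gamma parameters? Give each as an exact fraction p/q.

obs 1: x=0 → posterior Gamma(8, 14/5)
obs 2: x=6 → posterior Gamma(14, 19/5)
obs 3: x=6 → posterior Gamma(20, 24/5)
obs 4: x=1 → posterior Gamma(21, 29/5)
obs 5: x=3 → posterior Gamma(24, 34/5)
obs 6: x=6 → posterior Gamma(30, 39/5)
obs 7: x=3 → posterior Gamma(33, 44/5)
obs 8: x=1 → posterior Gamma(34, 49/5)
obs 9: x=5 → posterior Gamma(39, 54/5)
obs 10: x=1 → posterior Gamma(40, 59/5)
obs 11: x=3 → posterior Gamma(43, 64/5)
obs 12: x=4 → posterior Gamma(47, 69/5)
obs 13: x=3 → posterior Gamma(50, 74/5)
obs 14: x=6 → posterior Gamma(56, 79/5)

alpha=56, beta=79/5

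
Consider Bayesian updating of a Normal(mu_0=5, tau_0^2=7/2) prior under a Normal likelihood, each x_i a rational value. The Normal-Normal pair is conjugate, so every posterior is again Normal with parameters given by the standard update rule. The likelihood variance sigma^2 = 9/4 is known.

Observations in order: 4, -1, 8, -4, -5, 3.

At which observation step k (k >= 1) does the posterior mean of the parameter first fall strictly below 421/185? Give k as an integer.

obs 1: x=4 → posterior Normal(101/23, 63/46)
obs 2: x=-1 → posterior Normal(87/37, 63/74)
obs 3: x=8 → posterior Normal(199/51, 21/34)
obs 4: x=-4 → posterior Normal(11/5, 63/130)
obs 5: x=-5 → posterior Normal(73/79, 63/158)
obs 6: x=3 → posterior Normal(115/93, 21/62)

k = 4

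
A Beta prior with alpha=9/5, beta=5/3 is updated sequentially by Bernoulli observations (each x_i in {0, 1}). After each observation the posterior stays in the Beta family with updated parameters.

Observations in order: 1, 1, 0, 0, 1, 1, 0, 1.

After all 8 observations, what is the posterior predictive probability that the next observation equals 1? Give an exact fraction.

obs 1: x=1 → posterior Beta(14/5, 5/3)
obs 2: x=1 → posterior Beta(19/5, 5/3)
obs 3: x=0 → posterior Beta(19/5, 8/3)
obs 4: x=0 → posterior Beta(19/5, 11/3)
obs 5: x=1 → posterior Beta(24/5, 11/3)
obs 6: x=1 → posterior Beta(29/5, 11/3)
obs 7: x=0 → posterior Beta(29/5, 14/3)
obs 8: x=1 → posterior Beta(34/5, 14/3)

51/86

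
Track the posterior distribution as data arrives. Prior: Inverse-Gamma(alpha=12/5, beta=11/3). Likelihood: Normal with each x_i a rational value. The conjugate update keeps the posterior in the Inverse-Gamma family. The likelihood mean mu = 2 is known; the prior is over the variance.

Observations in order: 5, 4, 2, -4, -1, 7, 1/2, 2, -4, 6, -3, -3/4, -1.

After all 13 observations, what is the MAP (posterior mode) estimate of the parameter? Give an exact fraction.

44675/4752

obs 1: x=5 → posterior Inverse-Gamma(29/10, 49/6)
obs 2: x=4 → posterior Inverse-Gamma(17/5, 61/6)
obs 3: x=2 → posterior Inverse-Gamma(39/10, 61/6)
obs 4: x=-4 → posterior Inverse-Gamma(22/5, 169/6)
obs 5: x=-1 → posterior Inverse-Gamma(49/10, 98/3)
obs 6: x=7 → posterior Inverse-Gamma(27/5, 271/6)
obs 7: x=1/2 → posterior Inverse-Gamma(59/10, 1111/24)
obs 8: x=2 → posterior Inverse-Gamma(32/5, 1111/24)
obs 9: x=-4 → posterior Inverse-Gamma(69/10, 1543/24)
obs 10: x=6 → posterior Inverse-Gamma(37/5, 1735/24)
obs 11: x=-3 → posterior Inverse-Gamma(79/10, 2035/24)
obs 12: x=-3/4 → posterior Inverse-Gamma(42/5, 8503/96)
obs 13: x=-1 → posterior Inverse-Gamma(89/10, 8935/96)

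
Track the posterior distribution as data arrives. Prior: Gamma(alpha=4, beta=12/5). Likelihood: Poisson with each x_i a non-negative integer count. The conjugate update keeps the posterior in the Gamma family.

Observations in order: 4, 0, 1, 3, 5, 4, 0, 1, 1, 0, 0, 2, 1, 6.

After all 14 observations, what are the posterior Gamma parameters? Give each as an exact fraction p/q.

alpha=32, beta=82/5

obs 1: x=4 → posterior Gamma(8, 17/5)
obs 2: x=0 → posterior Gamma(8, 22/5)
obs 3: x=1 → posterior Gamma(9, 27/5)
obs 4: x=3 → posterior Gamma(12, 32/5)
obs 5: x=5 → posterior Gamma(17, 37/5)
obs 6: x=4 → posterior Gamma(21, 42/5)
obs 7: x=0 → posterior Gamma(21, 47/5)
obs 8: x=1 → posterior Gamma(22, 52/5)
obs 9: x=1 → posterior Gamma(23, 57/5)
obs 10: x=0 → posterior Gamma(23, 62/5)
obs 11: x=0 → posterior Gamma(23, 67/5)
obs 12: x=2 → posterior Gamma(25, 72/5)
obs 13: x=1 → posterior Gamma(26, 77/5)
obs 14: x=6 → posterior Gamma(32, 82/5)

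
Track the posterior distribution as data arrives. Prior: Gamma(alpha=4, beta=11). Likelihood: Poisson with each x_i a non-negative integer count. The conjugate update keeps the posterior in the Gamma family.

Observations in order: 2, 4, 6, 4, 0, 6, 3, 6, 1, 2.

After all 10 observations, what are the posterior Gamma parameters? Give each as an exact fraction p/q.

obs 1: x=2 → posterior Gamma(6, 12)
obs 2: x=4 → posterior Gamma(10, 13)
obs 3: x=6 → posterior Gamma(16, 14)
obs 4: x=4 → posterior Gamma(20, 15)
obs 5: x=0 → posterior Gamma(20, 16)
obs 6: x=6 → posterior Gamma(26, 17)
obs 7: x=3 → posterior Gamma(29, 18)
obs 8: x=6 → posterior Gamma(35, 19)
obs 9: x=1 → posterior Gamma(36, 20)
obs 10: x=2 → posterior Gamma(38, 21)

alpha=38, beta=21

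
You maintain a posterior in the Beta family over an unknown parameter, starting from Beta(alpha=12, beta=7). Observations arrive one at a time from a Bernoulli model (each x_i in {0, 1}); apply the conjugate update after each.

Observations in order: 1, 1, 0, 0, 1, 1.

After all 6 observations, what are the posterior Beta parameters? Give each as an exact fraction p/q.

obs 1: x=1 → posterior Beta(13, 7)
obs 2: x=1 → posterior Beta(14, 7)
obs 3: x=0 → posterior Beta(14, 8)
obs 4: x=0 → posterior Beta(14, 9)
obs 5: x=1 → posterior Beta(15, 9)
obs 6: x=1 → posterior Beta(16, 9)

alpha=16, beta=9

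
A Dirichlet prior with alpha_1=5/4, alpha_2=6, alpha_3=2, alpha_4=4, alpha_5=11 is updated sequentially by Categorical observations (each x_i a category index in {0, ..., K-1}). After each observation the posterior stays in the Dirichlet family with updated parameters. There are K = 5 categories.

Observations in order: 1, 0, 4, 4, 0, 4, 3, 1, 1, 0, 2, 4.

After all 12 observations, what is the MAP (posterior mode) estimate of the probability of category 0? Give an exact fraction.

obs 1: x=1 → posterior Dirichlet(5/4, 7, 2, 4, 11)
obs 2: x=0 → posterior Dirichlet(9/4, 7, 2, 4, 11)
obs 3: x=4 → posterior Dirichlet(9/4, 7, 2, 4, 12)
obs 4: x=4 → posterior Dirichlet(9/4, 7, 2, 4, 13)
obs 5: x=0 → posterior Dirichlet(13/4, 7, 2, 4, 13)
obs 6: x=4 → posterior Dirichlet(13/4, 7, 2, 4, 14)
obs 7: x=3 → posterior Dirichlet(13/4, 7, 2, 5, 14)
obs 8: x=1 → posterior Dirichlet(13/4, 8, 2, 5, 14)
obs 9: x=1 → posterior Dirichlet(13/4, 9, 2, 5, 14)
obs 10: x=0 → posterior Dirichlet(17/4, 9, 2, 5, 14)
obs 11: x=2 → posterior Dirichlet(17/4, 9, 3, 5, 14)
obs 12: x=4 → posterior Dirichlet(17/4, 9, 3, 5, 15)

13/125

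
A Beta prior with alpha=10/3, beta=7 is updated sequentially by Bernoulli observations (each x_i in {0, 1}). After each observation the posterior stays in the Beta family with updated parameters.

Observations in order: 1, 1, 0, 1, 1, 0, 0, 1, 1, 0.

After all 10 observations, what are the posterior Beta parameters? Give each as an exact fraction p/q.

alpha=28/3, beta=11

obs 1: x=1 → posterior Beta(13/3, 7)
obs 2: x=1 → posterior Beta(16/3, 7)
obs 3: x=0 → posterior Beta(16/3, 8)
obs 4: x=1 → posterior Beta(19/3, 8)
obs 5: x=1 → posterior Beta(22/3, 8)
obs 6: x=0 → posterior Beta(22/3, 9)
obs 7: x=0 → posterior Beta(22/3, 10)
obs 8: x=1 → posterior Beta(25/3, 10)
obs 9: x=1 → posterior Beta(28/3, 10)
obs 10: x=0 → posterior Beta(28/3, 11)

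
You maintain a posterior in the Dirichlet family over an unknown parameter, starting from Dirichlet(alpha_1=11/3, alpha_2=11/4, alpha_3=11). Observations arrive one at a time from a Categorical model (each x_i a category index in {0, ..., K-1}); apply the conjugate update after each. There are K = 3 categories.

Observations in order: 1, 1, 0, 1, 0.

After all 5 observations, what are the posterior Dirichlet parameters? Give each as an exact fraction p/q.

alpha_1=17/3, alpha_2=23/4, alpha_3=11

obs 1: x=1 → posterior Dirichlet(11/3, 15/4, 11)
obs 2: x=1 → posterior Dirichlet(11/3, 19/4, 11)
obs 3: x=0 → posterior Dirichlet(14/3, 19/4, 11)
obs 4: x=1 → posterior Dirichlet(14/3, 23/4, 11)
obs 5: x=0 → posterior Dirichlet(17/3, 23/4, 11)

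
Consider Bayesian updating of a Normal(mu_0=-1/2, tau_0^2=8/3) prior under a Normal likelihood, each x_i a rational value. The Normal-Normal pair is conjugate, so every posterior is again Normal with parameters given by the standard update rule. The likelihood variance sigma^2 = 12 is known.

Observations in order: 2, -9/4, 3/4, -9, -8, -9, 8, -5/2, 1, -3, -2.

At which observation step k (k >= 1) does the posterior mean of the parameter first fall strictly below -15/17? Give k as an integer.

obs 1: x=2 → posterior Normal(-1/22, 24/11)
obs 2: x=-9/4 → posterior Normal(-5/13, 24/13)
obs 3: x=3/4 → posterior Normal(-7/30, 8/5)
obs 4: x=-9 → posterior Normal(-43/34, 24/17)
obs 5: x=-8 → posterior Normal(-75/38, 24/19)
obs 6: x=-9 → posterior Normal(-37/14, 8/7)
obs 7: x=8 → posterior Normal(-79/46, 24/23)
obs 8: x=-5/2 → posterior Normal(-89/50, 24/25)
obs 9: x=1 → posterior Normal(-85/54, 8/9)
obs 10: x=-3 → posterior Normal(-97/58, 24/29)
obs 11: x=-2 → posterior Normal(-105/62, 24/31)

k = 4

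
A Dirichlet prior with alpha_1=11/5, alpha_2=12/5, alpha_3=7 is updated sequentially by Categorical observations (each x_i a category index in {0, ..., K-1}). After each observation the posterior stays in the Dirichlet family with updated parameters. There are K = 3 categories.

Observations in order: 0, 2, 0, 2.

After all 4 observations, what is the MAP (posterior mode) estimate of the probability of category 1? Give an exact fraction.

obs 1: x=0 → posterior Dirichlet(16/5, 12/5, 7)
obs 2: x=2 → posterior Dirichlet(16/5, 12/5, 8)
obs 3: x=0 → posterior Dirichlet(21/5, 12/5, 8)
obs 4: x=2 → posterior Dirichlet(21/5, 12/5, 9)

1/9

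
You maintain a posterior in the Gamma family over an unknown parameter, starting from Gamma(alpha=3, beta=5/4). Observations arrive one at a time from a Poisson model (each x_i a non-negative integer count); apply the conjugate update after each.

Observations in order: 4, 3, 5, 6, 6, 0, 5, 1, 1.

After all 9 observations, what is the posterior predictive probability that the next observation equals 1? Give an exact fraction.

929372969122332150464537803551849596054313297547697554696/7285141342416293922915274702495223027653992176055908203125

obs 1: x=4 → posterior Gamma(7, 9/4)
obs 2: x=3 → posterior Gamma(10, 13/4)
obs 3: x=5 → posterior Gamma(15, 17/4)
obs 4: x=6 → posterior Gamma(21, 21/4)
obs 5: x=6 → posterior Gamma(27, 25/4)
obs 6: x=0 → posterior Gamma(27, 29/4)
obs 7: x=5 → posterior Gamma(32, 33/4)
obs 8: x=1 → posterior Gamma(33, 37/4)
obs 9: x=1 → posterior Gamma(34, 41/4)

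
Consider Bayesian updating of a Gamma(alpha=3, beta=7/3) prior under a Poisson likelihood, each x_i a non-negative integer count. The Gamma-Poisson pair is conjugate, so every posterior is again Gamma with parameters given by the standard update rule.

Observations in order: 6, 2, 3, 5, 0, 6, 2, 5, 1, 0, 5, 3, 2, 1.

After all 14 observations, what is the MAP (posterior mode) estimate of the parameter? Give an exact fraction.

obs 1: x=6 → posterior Gamma(9, 10/3)
obs 2: x=2 → posterior Gamma(11, 13/3)
obs 3: x=3 → posterior Gamma(14, 16/3)
obs 4: x=5 → posterior Gamma(19, 19/3)
obs 5: x=0 → posterior Gamma(19, 22/3)
obs 6: x=6 → posterior Gamma(25, 25/3)
obs 7: x=2 → posterior Gamma(27, 28/3)
obs 8: x=5 → posterior Gamma(32, 31/3)
obs 9: x=1 → posterior Gamma(33, 34/3)
obs 10: x=0 → posterior Gamma(33, 37/3)
obs 11: x=5 → posterior Gamma(38, 40/3)
obs 12: x=3 → posterior Gamma(41, 43/3)
obs 13: x=2 → posterior Gamma(43, 46/3)
obs 14: x=1 → posterior Gamma(44, 49/3)

129/49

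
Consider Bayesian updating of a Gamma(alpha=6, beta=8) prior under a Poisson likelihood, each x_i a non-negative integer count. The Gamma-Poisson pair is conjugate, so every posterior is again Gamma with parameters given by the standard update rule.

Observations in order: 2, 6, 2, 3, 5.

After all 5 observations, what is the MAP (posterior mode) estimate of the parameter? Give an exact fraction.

obs 1: x=2 → posterior Gamma(8, 9)
obs 2: x=6 → posterior Gamma(14, 10)
obs 3: x=2 → posterior Gamma(16, 11)
obs 4: x=3 → posterior Gamma(19, 12)
obs 5: x=5 → posterior Gamma(24, 13)

23/13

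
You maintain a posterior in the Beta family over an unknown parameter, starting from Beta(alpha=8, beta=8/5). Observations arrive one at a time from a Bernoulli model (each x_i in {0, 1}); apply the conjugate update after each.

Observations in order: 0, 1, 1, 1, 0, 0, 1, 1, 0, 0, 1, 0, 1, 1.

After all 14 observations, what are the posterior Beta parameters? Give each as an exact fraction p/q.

alpha=16, beta=38/5

obs 1: x=0 → posterior Beta(8, 13/5)
obs 2: x=1 → posterior Beta(9, 13/5)
obs 3: x=1 → posterior Beta(10, 13/5)
obs 4: x=1 → posterior Beta(11, 13/5)
obs 5: x=0 → posterior Beta(11, 18/5)
obs 6: x=0 → posterior Beta(11, 23/5)
obs 7: x=1 → posterior Beta(12, 23/5)
obs 8: x=1 → posterior Beta(13, 23/5)
obs 9: x=0 → posterior Beta(13, 28/5)
obs 10: x=0 → posterior Beta(13, 33/5)
obs 11: x=1 → posterior Beta(14, 33/5)
obs 12: x=0 → posterior Beta(14, 38/5)
obs 13: x=1 → posterior Beta(15, 38/5)
obs 14: x=1 → posterior Beta(16, 38/5)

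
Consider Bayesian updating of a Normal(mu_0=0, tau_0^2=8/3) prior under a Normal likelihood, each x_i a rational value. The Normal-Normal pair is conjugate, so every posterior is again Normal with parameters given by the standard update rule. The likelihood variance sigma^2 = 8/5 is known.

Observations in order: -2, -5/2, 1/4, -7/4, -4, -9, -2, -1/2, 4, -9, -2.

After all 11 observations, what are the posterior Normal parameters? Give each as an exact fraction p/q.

obs 1: x=-2 → posterior Normal(-5/4, 1)
obs 2: x=-5/2 → posterior Normal(-45/26, 8/13)
obs 3: x=1/4 → posterior Normal(-85/72, 4/9)
obs 4: x=-7/4 → posterior Normal(-30/23, 8/23)
obs 5: x=-4 → posterior Normal(-25/14, 2/7)
obs 6: x=-9 → posterior Normal(-95/33, 8/33)
obs 7: x=-2 → posterior Normal(-105/38, 4/19)
obs 8: x=-1/2 → posterior Normal(-5/2, 8/43)
obs 9: x=4 → posterior Normal(-175/96, 1/6)
obs 10: x=-9 → posterior Normal(-5/2, 8/53)
obs 11: x=-2 → posterior Normal(-285/116, 4/29)

mu_0=-285/116, tau_0^2=4/29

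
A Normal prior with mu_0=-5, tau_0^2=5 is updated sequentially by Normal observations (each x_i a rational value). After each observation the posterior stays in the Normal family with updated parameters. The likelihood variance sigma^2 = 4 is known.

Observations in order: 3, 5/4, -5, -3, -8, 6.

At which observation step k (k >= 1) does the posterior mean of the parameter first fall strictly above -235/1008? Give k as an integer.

k = 2

obs 1: x=3 → posterior Normal(-5/9, 20/9)
obs 2: x=5/4 → posterior Normal(5/56, 10/7)
obs 3: x=-5 → posterior Normal(-5/4, 20/19)
obs 4: x=-3 → posterior Normal(-155/96, 5/6)
obs 5: x=-8 → posterior Normal(-315/116, 20/29)
obs 6: x=6 → posterior Normal(-195/136, 10/17)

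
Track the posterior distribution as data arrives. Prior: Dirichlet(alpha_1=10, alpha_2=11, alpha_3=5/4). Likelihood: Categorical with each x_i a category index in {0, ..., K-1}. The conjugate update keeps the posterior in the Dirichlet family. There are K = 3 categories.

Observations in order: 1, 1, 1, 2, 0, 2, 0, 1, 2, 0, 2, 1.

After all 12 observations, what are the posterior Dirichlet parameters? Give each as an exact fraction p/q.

alpha_1=13, alpha_2=16, alpha_3=21/4

obs 1: x=1 → posterior Dirichlet(10, 12, 5/4)
obs 2: x=1 → posterior Dirichlet(10, 13, 5/4)
obs 3: x=1 → posterior Dirichlet(10, 14, 5/4)
obs 4: x=2 → posterior Dirichlet(10, 14, 9/4)
obs 5: x=0 → posterior Dirichlet(11, 14, 9/4)
obs 6: x=2 → posterior Dirichlet(11, 14, 13/4)
obs 7: x=0 → posterior Dirichlet(12, 14, 13/4)
obs 8: x=1 → posterior Dirichlet(12, 15, 13/4)
obs 9: x=2 → posterior Dirichlet(12, 15, 17/4)
obs 10: x=0 → posterior Dirichlet(13, 15, 17/4)
obs 11: x=2 → posterior Dirichlet(13, 15, 21/4)
obs 12: x=1 → posterior Dirichlet(13, 16, 21/4)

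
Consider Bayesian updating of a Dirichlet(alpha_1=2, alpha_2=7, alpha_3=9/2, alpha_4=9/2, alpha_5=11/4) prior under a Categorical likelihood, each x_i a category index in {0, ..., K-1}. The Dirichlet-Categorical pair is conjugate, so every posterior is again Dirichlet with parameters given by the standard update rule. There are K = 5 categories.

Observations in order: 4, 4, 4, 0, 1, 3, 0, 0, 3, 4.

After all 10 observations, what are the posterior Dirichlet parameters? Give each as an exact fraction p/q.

obs 1: x=4 → posterior Dirichlet(2, 7, 9/2, 9/2, 15/4)
obs 2: x=4 → posterior Dirichlet(2, 7, 9/2, 9/2, 19/4)
obs 3: x=4 → posterior Dirichlet(2, 7, 9/2, 9/2, 23/4)
obs 4: x=0 → posterior Dirichlet(3, 7, 9/2, 9/2, 23/4)
obs 5: x=1 → posterior Dirichlet(3, 8, 9/2, 9/2, 23/4)
obs 6: x=3 → posterior Dirichlet(3, 8, 9/2, 11/2, 23/4)
obs 7: x=0 → posterior Dirichlet(4, 8, 9/2, 11/2, 23/4)
obs 8: x=0 → posterior Dirichlet(5, 8, 9/2, 11/2, 23/4)
obs 9: x=3 → posterior Dirichlet(5, 8, 9/2, 13/2, 23/4)
obs 10: x=4 → posterior Dirichlet(5, 8, 9/2, 13/2, 27/4)

alpha_1=5, alpha_2=8, alpha_3=9/2, alpha_4=13/2, alpha_5=27/4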